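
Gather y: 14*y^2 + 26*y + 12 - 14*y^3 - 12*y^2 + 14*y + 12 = -14*y^3 + 2*y^2 + 40*y + 24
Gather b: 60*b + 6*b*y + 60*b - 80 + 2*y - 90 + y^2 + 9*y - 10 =b*(6*y + 120) + y^2 + 11*y - 180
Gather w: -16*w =-16*w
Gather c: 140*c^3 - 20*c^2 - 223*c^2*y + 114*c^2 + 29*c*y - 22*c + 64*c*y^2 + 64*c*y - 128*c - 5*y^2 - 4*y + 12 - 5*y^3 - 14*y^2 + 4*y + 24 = 140*c^3 + c^2*(94 - 223*y) + c*(64*y^2 + 93*y - 150) - 5*y^3 - 19*y^2 + 36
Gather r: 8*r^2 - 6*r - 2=8*r^2 - 6*r - 2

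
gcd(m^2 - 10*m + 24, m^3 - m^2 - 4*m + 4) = 1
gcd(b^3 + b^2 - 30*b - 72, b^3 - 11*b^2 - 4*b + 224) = b + 4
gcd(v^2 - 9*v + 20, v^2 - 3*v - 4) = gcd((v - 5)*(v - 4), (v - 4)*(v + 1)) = v - 4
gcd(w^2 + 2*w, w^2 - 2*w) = w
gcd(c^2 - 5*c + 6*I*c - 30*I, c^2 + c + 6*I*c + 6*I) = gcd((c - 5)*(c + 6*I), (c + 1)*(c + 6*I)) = c + 6*I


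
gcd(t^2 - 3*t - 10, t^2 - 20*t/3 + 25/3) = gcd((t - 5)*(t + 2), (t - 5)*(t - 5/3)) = t - 5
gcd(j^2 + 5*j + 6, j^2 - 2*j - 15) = j + 3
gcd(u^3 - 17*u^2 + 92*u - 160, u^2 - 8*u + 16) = u - 4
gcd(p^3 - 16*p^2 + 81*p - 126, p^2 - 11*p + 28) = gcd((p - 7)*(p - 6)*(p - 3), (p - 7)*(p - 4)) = p - 7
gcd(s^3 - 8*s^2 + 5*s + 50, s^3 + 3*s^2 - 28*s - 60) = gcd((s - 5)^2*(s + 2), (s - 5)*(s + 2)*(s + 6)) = s^2 - 3*s - 10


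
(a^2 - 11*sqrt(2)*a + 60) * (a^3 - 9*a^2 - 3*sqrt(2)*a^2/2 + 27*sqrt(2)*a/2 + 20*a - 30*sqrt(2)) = a^5 - 25*sqrt(2)*a^4/2 - 9*a^4 + 113*a^3 + 225*sqrt(2)*a^3/2 - 837*a^2 - 340*sqrt(2)*a^2 + 810*sqrt(2)*a + 1860*a - 1800*sqrt(2)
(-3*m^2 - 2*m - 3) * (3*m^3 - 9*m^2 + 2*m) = -9*m^5 + 21*m^4 + 3*m^3 + 23*m^2 - 6*m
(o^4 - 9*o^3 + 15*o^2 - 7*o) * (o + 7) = o^5 - 2*o^4 - 48*o^3 + 98*o^2 - 49*o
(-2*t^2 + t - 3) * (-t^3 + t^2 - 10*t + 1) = 2*t^5 - 3*t^4 + 24*t^3 - 15*t^2 + 31*t - 3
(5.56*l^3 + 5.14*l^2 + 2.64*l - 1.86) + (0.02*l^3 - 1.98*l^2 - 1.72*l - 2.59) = 5.58*l^3 + 3.16*l^2 + 0.92*l - 4.45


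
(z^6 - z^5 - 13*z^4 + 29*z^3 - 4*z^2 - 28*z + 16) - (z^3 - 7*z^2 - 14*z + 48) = z^6 - z^5 - 13*z^4 + 28*z^3 + 3*z^2 - 14*z - 32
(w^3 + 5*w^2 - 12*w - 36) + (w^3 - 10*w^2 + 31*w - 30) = 2*w^3 - 5*w^2 + 19*w - 66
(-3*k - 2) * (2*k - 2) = -6*k^2 + 2*k + 4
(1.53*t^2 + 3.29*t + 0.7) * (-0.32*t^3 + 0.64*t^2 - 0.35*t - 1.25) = -0.4896*t^5 - 0.0735999999999999*t^4 + 1.3461*t^3 - 2.616*t^2 - 4.3575*t - 0.875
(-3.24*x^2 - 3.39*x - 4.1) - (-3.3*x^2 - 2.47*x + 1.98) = 0.0599999999999996*x^2 - 0.92*x - 6.08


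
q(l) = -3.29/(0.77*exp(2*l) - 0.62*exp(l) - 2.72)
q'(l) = -3.29*(-1.54*exp(2*l) + 0.62*exp(l))/(0.77*exp(2*l) - 0.62*exp(l) - 2.72)^2 = (5.0666*exp(l) - 2.0398)*exp(l)/(-0.77*exp(2*l) + 0.62*exp(l) + 2.72)^2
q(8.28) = -0.00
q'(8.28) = 0.00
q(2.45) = -0.04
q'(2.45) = 0.08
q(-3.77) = 1.20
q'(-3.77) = -0.01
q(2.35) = -0.04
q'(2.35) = 0.09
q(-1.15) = 1.16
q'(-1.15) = -0.02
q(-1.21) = 1.16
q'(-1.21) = -0.02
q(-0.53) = 1.17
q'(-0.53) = 0.07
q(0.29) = 1.51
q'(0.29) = 1.34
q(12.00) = 0.00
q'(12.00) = 0.00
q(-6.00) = 1.21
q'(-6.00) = 0.00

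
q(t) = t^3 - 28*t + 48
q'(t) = 3*t^2 - 28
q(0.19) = 42.69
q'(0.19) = -27.89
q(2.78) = -8.36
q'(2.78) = -4.81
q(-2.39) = 101.27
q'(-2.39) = -10.86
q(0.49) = 34.40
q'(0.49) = -27.28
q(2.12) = -1.83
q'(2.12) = -14.52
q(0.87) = 24.30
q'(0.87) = -25.73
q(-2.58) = 103.07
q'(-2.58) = -8.03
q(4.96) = 31.14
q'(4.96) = 45.80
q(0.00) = 48.00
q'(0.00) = -28.00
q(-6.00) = 0.00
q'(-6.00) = 80.00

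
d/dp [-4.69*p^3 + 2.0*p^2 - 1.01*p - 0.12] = -14.07*p^2 + 4.0*p - 1.01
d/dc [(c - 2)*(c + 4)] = 2*c + 2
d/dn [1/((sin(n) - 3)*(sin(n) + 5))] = -2*(sin(n) + 1)*cos(n)/((sin(n) - 3)^2*(sin(n) + 5)^2)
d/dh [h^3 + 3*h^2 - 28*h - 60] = 3*h^2 + 6*h - 28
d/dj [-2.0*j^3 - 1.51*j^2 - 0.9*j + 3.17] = -6.0*j^2 - 3.02*j - 0.9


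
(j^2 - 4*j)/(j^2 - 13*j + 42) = j*(j - 4)/(j^2 - 13*j + 42)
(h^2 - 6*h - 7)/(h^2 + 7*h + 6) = (h - 7)/(h + 6)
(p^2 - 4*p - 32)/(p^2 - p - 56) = (p + 4)/(p + 7)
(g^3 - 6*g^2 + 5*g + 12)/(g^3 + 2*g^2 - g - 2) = (g^2 - 7*g + 12)/(g^2 + g - 2)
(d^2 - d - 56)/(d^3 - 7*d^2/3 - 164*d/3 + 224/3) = 3/(3*d - 4)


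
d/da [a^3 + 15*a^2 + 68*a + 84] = 3*a^2 + 30*a + 68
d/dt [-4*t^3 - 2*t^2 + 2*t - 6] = -12*t^2 - 4*t + 2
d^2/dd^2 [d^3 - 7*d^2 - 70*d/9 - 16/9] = 6*d - 14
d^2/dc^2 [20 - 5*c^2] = -10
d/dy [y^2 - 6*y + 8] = 2*y - 6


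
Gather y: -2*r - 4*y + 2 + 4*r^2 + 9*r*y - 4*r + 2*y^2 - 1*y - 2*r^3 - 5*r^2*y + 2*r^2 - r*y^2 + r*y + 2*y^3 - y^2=-2*r^3 + 6*r^2 - 6*r + 2*y^3 + y^2*(1 - r) + y*(-5*r^2 + 10*r - 5) + 2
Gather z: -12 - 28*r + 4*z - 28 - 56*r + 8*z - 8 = -84*r + 12*z - 48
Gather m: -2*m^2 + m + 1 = -2*m^2 + m + 1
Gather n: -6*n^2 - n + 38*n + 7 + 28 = -6*n^2 + 37*n + 35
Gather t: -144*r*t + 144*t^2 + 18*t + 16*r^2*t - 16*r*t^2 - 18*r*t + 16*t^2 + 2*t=t^2*(160 - 16*r) + t*(16*r^2 - 162*r + 20)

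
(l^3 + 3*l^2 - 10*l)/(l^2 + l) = (l^2 + 3*l - 10)/(l + 1)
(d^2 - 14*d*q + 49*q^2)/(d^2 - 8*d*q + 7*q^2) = (-d + 7*q)/(-d + q)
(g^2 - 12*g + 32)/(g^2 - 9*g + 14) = (g^2 - 12*g + 32)/(g^2 - 9*g + 14)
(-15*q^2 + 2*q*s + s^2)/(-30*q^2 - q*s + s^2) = (3*q - s)/(6*q - s)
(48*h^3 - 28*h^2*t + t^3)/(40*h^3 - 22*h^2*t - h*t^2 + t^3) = (6*h + t)/(5*h + t)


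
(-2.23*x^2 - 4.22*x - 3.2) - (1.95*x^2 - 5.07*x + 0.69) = -4.18*x^2 + 0.850000000000001*x - 3.89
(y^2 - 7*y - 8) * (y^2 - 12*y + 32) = y^4 - 19*y^3 + 108*y^2 - 128*y - 256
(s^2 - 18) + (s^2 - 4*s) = 2*s^2 - 4*s - 18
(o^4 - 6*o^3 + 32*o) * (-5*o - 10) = -5*o^5 + 20*o^4 + 60*o^3 - 160*o^2 - 320*o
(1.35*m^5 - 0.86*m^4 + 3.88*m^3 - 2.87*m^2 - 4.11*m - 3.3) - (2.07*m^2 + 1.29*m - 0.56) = 1.35*m^5 - 0.86*m^4 + 3.88*m^3 - 4.94*m^2 - 5.4*m - 2.74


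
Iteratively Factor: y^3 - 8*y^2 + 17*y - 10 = (y - 1)*(y^2 - 7*y + 10) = (y - 2)*(y - 1)*(y - 5)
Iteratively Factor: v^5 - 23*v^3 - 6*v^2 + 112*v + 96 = (v - 3)*(v^4 + 3*v^3 - 14*v^2 - 48*v - 32) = (v - 3)*(v + 2)*(v^3 + v^2 - 16*v - 16) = (v - 3)*(v + 2)*(v + 4)*(v^2 - 3*v - 4) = (v - 4)*(v - 3)*(v + 2)*(v + 4)*(v + 1)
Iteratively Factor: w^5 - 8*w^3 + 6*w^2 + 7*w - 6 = (w - 1)*(w^4 + w^3 - 7*w^2 - w + 6) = (w - 1)^2*(w^3 + 2*w^2 - 5*w - 6) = (w - 1)^2*(w + 1)*(w^2 + w - 6) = (w - 1)^2*(w + 1)*(w + 3)*(w - 2)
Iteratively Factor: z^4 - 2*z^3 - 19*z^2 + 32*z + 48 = (z - 3)*(z^3 + z^2 - 16*z - 16) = (z - 3)*(z + 4)*(z^2 - 3*z - 4) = (z - 3)*(z + 1)*(z + 4)*(z - 4)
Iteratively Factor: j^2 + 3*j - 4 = (j + 4)*(j - 1)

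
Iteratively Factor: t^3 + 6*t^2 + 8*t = (t + 2)*(t^2 + 4*t) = (t + 2)*(t + 4)*(t)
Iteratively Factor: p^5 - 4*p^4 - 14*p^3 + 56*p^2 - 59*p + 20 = (p - 1)*(p^4 - 3*p^3 - 17*p^2 + 39*p - 20) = (p - 1)^2*(p^3 - 2*p^2 - 19*p + 20) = (p - 5)*(p - 1)^2*(p^2 + 3*p - 4) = (p - 5)*(p - 1)^3*(p + 4)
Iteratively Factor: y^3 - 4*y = (y)*(y^2 - 4) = y*(y - 2)*(y + 2)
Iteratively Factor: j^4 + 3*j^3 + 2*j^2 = (j + 1)*(j^3 + 2*j^2) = (j + 1)*(j + 2)*(j^2) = j*(j + 1)*(j + 2)*(j)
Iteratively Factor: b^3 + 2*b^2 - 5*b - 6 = (b - 2)*(b^2 + 4*b + 3) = (b - 2)*(b + 1)*(b + 3)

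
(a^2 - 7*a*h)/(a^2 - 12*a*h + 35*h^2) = a/(a - 5*h)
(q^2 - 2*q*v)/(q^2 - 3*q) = (q - 2*v)/(q - 3)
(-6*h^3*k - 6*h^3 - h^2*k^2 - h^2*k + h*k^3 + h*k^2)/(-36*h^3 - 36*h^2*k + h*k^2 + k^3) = h*(6*h^2*k + 6*h^2 + h*k^2 + h*k - k^3 - k^2)/(36*h^3 + 36*h^2*k - h*k^2 - k^3)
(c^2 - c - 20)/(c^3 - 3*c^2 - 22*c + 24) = (c - 5)/(c^2 - 7*c + 6)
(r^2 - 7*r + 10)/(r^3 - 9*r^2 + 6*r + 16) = (r - 5)/(r^2 - 7*r - 8)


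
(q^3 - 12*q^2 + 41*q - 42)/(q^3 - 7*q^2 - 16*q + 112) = (q^2 - 5*q + 6)/(q^2 - 16)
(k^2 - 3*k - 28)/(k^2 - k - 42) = (k + 4)/(k + 6)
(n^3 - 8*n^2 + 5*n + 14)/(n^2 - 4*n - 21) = (n^2 - n - 2)/(n + 3)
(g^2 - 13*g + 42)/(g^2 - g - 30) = (g - 7)/(g + 5)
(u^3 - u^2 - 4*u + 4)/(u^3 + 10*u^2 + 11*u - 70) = (u^2 + u - 2)/(u^2 + 12*u + 35)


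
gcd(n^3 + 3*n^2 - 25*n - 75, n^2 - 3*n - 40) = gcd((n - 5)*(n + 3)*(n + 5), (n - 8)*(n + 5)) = n + 5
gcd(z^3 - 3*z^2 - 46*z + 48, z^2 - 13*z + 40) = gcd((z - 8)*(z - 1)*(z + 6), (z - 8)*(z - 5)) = z - 8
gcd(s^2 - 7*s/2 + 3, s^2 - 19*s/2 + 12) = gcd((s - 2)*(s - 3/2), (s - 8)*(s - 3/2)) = s - 3/2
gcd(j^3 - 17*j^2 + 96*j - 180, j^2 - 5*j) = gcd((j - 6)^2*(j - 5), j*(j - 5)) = j - 5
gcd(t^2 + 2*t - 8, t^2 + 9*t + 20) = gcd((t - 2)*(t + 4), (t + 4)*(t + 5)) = t + 4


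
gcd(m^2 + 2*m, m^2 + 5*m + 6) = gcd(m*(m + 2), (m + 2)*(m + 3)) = m + 2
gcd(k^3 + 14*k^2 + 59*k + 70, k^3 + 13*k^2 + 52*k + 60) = k^2 + 7*k + 10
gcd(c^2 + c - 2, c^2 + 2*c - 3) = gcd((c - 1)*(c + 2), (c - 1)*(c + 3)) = c - 1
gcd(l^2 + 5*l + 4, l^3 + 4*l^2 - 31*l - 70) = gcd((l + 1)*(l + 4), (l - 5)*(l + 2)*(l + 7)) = 1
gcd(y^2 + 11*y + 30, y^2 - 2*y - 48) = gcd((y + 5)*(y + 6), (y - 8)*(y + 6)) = y + 6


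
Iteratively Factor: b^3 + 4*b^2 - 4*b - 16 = (b + 4)*(b^2 - 4) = (b - 2)*(b + 4)*(b + 2)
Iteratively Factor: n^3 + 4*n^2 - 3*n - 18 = (n - 2)*(n^2 + 6*n + 9) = (n - 2)*(n + 3)*(n + 3)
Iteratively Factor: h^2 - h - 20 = (h + 4)*(h - 5)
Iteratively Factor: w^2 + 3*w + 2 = (w + 2)*(w + 1)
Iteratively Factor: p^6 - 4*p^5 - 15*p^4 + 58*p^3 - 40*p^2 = (p)*(p^5 - 4*p^4 - 15*p^3 + 58*p^2 - 40*p) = p*(p + 4)*(p^4 - 8*p^3 + 17*p^2 - 10*p) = p*(p - 1)*(p + 4)*(p^3 - 7*p^2 + 10*p) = p*(p - 2)*(p - 1)*(p + 4)*(p^2 - 5*p) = p^2*(p - 2)*(p - 1)*(p + 4)*(p - 5)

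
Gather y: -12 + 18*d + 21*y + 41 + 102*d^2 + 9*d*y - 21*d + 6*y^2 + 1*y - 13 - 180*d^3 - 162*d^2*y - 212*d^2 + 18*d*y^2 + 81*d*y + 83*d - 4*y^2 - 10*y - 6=-180*d^3 - 110*d^2 + 80*d + y^2*(18*d + 2) + y*(-162*d^2 + 90*d + 12) + 10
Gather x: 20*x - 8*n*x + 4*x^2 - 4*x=4*x^2 + x*(16 - 8*n)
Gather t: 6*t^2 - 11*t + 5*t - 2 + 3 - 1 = 6*t^2 - 6*t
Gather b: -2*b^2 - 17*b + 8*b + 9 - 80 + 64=-2*b^2 - 9*b - 7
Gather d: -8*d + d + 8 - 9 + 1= -7*d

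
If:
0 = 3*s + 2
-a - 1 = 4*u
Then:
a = -4*u - 1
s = -2/3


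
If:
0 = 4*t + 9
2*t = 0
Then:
No Solution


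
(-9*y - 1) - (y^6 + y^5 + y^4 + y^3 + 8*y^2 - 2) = -y^6 - y^5 - y^4 - y^3 - 8*y^2 - 9*y + 1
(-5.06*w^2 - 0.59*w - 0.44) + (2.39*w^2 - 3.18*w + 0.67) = -2.67*w^2 - 3.77*w + 0.23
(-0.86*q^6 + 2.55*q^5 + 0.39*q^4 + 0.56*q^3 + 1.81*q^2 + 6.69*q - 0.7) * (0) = 0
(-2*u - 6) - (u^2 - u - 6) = -u^2 - u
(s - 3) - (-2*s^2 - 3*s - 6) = 2*s^2 + 4*s + 3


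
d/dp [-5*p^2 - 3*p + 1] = -10*p - 3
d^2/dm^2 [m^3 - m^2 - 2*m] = 6*m - 2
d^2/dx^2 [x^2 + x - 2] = 2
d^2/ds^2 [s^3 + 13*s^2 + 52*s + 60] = 6*s + 26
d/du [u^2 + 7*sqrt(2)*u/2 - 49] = 2*u + 7*sqrt(2)/2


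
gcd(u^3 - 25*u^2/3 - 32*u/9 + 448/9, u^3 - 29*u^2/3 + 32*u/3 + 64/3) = u^2 - 32*u/3 + 64/3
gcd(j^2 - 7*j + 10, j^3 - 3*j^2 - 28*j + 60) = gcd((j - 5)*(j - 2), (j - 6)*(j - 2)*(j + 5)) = j - 2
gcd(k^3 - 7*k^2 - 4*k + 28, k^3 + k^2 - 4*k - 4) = k^2 - 4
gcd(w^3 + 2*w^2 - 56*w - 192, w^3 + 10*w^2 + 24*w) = w^2 + 10*w + 24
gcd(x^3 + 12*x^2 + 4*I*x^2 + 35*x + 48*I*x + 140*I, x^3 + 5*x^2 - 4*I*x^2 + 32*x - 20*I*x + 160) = x^2 + x*(5 + 4*I) + 20*I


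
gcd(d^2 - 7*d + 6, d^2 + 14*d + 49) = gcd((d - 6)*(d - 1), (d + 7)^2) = 1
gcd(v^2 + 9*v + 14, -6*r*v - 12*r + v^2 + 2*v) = v + 2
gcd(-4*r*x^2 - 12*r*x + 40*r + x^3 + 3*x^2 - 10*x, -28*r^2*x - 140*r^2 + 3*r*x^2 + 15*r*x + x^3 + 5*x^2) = -4*r*x - 20*r + x^2 + 5*x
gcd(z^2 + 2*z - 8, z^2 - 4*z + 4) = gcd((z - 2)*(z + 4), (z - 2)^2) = z - 2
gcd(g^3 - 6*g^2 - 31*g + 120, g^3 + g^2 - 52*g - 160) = g^2 - 3*g - 40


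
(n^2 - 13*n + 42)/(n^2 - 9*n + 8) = (n^2 - 13*n + 42)/(n^2 - 9*n + 8)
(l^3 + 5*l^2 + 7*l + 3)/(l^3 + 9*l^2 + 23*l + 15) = (l + 1)/(l + 5)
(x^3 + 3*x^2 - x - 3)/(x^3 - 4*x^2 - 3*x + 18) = (x^3 + 3*x^2 - x - 3)/(x^3 - 4*x^2 - 3*x + 18)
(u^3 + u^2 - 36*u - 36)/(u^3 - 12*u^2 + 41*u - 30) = (u^2 + 7*u + 6)/(u^2 - 6*u + 5)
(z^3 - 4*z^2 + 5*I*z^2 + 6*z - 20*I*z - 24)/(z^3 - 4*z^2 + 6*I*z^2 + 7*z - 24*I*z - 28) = (z + 6*I)/(z + 7*I)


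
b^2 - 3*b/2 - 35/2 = (b - 5)*(b + 7/2)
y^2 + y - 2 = (y - 1)*(y + 2)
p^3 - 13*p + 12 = (p - 3)*(p - 1)*(p + 4)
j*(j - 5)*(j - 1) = j^3 - 6*j^2 + 5*j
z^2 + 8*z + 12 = (z + 2)*(z + 6)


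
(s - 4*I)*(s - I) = s^2 - 5*I*s - 4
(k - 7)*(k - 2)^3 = k^4 - 13*k^3 + 54*k^2 - 92*k + 56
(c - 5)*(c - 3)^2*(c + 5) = c^4 - 6*c^3 - 16*c^2 + 150*c - 225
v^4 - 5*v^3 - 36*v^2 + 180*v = v*(v - 6)*(v - 5)*(v + 6)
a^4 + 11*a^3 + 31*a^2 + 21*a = a*(a + 1)*(a + 3)*(a + 7)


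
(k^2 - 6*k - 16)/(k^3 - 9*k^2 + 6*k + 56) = (k - 8)/(k^2 - 11*k + 28)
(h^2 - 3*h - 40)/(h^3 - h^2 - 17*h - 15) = (-h^2 + 3*h + 40)/(-h^3 + h^2 + 17*h + 15)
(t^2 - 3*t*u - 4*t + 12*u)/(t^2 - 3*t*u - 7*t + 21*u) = (t - 4)/(t - 7)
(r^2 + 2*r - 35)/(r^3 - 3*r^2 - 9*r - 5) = (r + 7)/(r^2 + 2*r + 1)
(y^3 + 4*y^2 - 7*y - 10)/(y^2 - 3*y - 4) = (y^2 + 3*y - 10)/(y - 4)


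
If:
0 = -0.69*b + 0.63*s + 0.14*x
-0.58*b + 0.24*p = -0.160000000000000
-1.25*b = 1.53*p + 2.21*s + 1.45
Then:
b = 0.0666548178787438*x - 0.0583606663327463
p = 0.161082476540298*x - 0.80770494363747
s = -0.149219326450265*x - 0.0639188250311031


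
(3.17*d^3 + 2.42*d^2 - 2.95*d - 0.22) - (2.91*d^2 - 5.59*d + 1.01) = 3.17*d^3 - 0.49*d^2 + 2.64*d - 1.23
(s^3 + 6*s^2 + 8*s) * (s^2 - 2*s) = s^5 + 4*s^4 - 4*s^3 - 16*s^2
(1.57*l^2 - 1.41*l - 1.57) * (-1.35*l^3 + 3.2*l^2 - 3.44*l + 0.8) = -2.1195*l^5 + 6.9275*l^4 - 7.7933*l^3 + 1.0824*l^2 + 4.2728*l - 1.256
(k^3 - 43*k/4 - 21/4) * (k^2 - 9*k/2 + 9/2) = k^5 - 9*k^4/2 - 25*k^3/4 + 345*k^2/8 - 99*k/4 - 189/8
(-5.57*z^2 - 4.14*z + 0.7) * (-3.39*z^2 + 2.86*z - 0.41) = 18.8823*z^4 - 1.8956*z^3 - 11.9297*z^2 + 3.6994*z - 0.287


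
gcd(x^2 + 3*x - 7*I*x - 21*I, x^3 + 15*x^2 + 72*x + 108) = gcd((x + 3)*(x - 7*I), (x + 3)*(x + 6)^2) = x + 3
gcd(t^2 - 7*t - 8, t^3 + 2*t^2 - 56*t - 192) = t - 8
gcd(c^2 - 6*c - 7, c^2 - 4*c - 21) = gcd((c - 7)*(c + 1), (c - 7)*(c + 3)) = c - 7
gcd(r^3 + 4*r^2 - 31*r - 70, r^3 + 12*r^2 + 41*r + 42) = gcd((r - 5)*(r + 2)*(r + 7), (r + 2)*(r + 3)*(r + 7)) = r^2 + 9*r + 14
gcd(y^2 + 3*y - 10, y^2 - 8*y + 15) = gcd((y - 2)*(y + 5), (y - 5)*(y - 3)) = 1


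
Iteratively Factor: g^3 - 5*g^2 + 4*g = (g)*(g^2 - 5*g + 4) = g*(g - 1)*(g - 4)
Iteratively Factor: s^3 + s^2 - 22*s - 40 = (s + 2)*(s^2 - s - 20) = (s - 5)*(s + 2)*(s + 4)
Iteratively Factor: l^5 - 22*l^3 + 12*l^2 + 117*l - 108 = (l - 1)*(l^4 + l^3 - 21*l^2 - 9*l + 108) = (l - 1)*(l + 3)*(l^3 - 2*l^2 - 15*l + 36) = (l - 1)*(l + 3)*(l + 4)*(l^2 - 6*l + 9) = (l - 3)*(l - 1)*(l + 3)*(l + 4)*(l - 3)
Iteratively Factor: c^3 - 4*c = (c - 2)*(c^2 + 2*c) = c*(c - 2)*(c + 2)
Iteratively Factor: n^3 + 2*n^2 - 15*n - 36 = (n + 3)*(n^2 - n - 12) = (n - 4)*(n + 3)*(n + 3)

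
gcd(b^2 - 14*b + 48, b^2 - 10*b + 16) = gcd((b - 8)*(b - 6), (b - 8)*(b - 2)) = b - 8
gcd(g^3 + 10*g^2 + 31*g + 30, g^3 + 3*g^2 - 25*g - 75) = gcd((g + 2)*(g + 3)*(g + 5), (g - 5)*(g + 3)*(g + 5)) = g^2 + 8*g + 15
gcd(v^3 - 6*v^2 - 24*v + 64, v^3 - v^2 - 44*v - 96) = v^2 - 4*v - 32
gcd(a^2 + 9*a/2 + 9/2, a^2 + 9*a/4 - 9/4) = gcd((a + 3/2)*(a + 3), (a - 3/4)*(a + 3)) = a + 3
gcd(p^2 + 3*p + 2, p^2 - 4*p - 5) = p + 1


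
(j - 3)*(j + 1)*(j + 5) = j^3 + 3*j^2 - 13*j - 15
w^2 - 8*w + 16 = (w - 4)^2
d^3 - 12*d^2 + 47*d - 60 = (d - 5)*(d - 4)*(d - 3)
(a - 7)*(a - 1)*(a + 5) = a^3 - 3*a^2 - 33*a + 35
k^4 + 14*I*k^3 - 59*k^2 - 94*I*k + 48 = (k + I)*(k + 2*I)*(k + 3*I)*(k + 8*I)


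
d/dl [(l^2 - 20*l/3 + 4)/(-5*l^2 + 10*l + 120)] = -14/(15*l^2 + 120*l + 240)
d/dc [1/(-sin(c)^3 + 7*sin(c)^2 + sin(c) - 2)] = (3*sin(c)^2 - 14*sin(c) - 1)*cos(c)/(-sin(c)*cos(c)^2 + 7*cos(c)^2 - 5)^2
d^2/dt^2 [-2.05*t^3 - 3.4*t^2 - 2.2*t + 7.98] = -12.3*t - 6.8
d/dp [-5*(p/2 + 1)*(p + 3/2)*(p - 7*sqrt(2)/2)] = -15*p^2/2 - 35*p/2 + 35*sqrt(2)*p/2 - 15/2 + 245*sqrt(2)/8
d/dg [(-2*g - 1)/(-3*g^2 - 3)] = 2*(-g^2 - g + 1)/(3*(g^4 + 2*g^2 + 1))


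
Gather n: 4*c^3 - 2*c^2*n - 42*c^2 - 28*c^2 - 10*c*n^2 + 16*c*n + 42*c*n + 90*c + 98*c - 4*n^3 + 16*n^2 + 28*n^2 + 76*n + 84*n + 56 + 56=4*c^3 - 70*c^2 + 188*c - 4*n^3 + n^2*(44 - 10*c) + n*(-2*c^2 + 58*c + 160) + 112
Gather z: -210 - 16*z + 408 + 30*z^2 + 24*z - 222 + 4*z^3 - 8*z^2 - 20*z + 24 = 4*z^3 + 22*z^2 - 12*z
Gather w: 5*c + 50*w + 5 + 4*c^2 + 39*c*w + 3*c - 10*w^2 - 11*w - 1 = 4*c^2 + 8*c - 10*w^2 + w*(39*c + 39) + 4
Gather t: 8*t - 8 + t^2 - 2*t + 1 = t^2 + 6*t - 7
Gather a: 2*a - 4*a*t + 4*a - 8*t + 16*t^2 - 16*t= a*(6 - 4*t) + 16*t^2 - 24*t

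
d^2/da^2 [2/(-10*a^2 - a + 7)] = 4*(100*a^2 + 10*a - (20*a + 1)^2 - 70)/(10*a^2 + a - 7)^3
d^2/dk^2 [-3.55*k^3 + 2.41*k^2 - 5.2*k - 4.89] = 4.82 - 21.3*k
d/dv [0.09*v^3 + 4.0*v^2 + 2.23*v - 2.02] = 0.27*v^2 + 8.0*v + 2.23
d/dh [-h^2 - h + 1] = -2*h - 1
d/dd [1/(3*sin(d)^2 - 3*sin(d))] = (-2/tan(d) + cos(d)/sin(d)^2)/(3*(sin(d) - 1)^2)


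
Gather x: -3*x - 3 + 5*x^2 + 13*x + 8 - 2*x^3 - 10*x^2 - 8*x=-2*x^3 - 5*x^2 + 2*x + 5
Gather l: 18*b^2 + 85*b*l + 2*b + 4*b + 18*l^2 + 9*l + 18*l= 18*b^2 + 6*b + 18*l^2 + l*(85*b + 27)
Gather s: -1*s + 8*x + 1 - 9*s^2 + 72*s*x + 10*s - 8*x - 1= -9*s^2 + s*(72*x + 9)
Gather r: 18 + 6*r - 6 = 6*r + 12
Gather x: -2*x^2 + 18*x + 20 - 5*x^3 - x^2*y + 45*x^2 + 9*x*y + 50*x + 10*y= -5*x^3 + x^2*(43 - y) + x*(9*y + 68) + 10*y + 20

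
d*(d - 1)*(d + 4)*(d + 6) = d^4 + 9*d^3 + 14*d^2 - 24*d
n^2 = n^2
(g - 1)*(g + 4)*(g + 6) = g^3 + 9*g^2 + 14*g - 24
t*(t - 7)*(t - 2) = t^3 - 9*t^2 + 14*t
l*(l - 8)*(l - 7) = l^3 - 15*l^2 + 56*l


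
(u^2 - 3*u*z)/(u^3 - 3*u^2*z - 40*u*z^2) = (-u + 3*z)/(-u^2 + 3*u*z + 40*z^2)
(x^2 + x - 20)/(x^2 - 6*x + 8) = (x + 5)/(x - 2)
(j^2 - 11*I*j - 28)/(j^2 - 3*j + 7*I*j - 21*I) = (j^2 - 11*I*j - 28)/(j^2 + j*(-3 + 7*I) - 21*I)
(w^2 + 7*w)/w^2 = (w + 7)/w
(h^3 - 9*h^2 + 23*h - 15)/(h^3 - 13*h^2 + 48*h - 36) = (h^2 - 8*h + 15)/(h^2 - 12*h + 36)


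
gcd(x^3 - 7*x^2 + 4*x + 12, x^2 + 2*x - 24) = 1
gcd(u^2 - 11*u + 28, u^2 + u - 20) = u - 4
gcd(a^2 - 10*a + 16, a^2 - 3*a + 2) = a - 2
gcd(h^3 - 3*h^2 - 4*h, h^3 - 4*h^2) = h^2 - 4*h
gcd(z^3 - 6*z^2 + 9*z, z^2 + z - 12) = z - 3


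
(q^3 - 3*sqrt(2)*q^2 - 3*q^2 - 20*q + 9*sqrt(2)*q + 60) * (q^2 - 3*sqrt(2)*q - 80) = q^5 - 6*sqrt(2)*q^4 - 3*q^4 - 82*q^3 + 18*sqrt(2)*q^3 + 246*q^2 + 300*sqrt(2)*q^2 - 900*sqrt(2)*q + 1600*q - 4800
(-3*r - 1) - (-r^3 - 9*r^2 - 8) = r^3 + 9*r^2 - 3*r + 7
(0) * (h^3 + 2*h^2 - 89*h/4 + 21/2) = 0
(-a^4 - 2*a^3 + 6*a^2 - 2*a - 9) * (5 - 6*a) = 6*a^5 + 7*a^4 - 46*a^3 + 42*a^2 + 44*a - 45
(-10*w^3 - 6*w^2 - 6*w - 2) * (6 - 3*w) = 30*w^4 - 42*w^3 - 18*w^2 - 30*w - 12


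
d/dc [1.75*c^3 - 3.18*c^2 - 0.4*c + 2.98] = 5.25*c^2 - 6.36*c - 0.4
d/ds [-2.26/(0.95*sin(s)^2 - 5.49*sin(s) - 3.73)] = (4.294*sin(s) - 12.4074)*cos(s)/(-0.95*sin(s)^2 + 5.49*sin(s) + 3.73)^2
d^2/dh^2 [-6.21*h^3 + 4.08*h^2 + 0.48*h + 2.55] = 8.16 - 37.26*h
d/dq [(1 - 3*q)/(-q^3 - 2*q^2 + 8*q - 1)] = (-6*q^3 - 3*q^2 + 4*q - 5)/(q^6 + 4*q^5 - 12*q^4 - 30*q^3 + 68*q^2 - 16*q + 1)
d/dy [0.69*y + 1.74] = 0.690000000000000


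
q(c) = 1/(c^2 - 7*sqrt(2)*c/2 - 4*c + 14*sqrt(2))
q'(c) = (-2*c + 4 + 7*sqrt(2)/2)/(c^2 - 7*sqrt(2)*c/2 - 4*c + 14*sqrt(2))^2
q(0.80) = 0.08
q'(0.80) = 0.04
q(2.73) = 0.35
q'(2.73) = 0.44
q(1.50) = 0.12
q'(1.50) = 0.08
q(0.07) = 0.05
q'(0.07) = 0.02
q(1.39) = 0.11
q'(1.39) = 0.07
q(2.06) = 0.18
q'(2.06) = 0.15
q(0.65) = 0.07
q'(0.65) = 0.04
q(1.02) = 0.09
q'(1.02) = 0.05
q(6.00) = 0.48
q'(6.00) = -0.69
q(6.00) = 0.48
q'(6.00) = -0.69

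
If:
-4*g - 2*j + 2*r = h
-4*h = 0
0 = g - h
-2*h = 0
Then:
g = 0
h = 0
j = r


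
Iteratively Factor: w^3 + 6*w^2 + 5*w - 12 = (w - 1)*(w^2 + 7*w + 12) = (w - 1)*(w + 3)*(w + 4)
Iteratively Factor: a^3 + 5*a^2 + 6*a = (a + 3)*(a^2 + 2*a) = a*(a + 3)*(a + 2)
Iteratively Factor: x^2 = (x)*(x)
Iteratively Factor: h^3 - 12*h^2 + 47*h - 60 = (h - 5)*(h^2 - 7*h + 12) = (h - 5)*(h - 3)*(h - 4)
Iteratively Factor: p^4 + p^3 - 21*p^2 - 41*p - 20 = (p + 1)*(p^3 - 21*p - 20) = (p + 1)^2*(p^2 - p - 20) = (p + 1)^2*(p + 4)*(p - 5)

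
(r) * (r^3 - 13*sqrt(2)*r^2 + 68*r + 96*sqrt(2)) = r^4 - 13*sqrt(2)*r^3 + 68*r^2 + 96*sqrt(2)*r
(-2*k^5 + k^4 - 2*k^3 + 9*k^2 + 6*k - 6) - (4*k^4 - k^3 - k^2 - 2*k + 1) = -2*k^5 - 3*k^4 - k^3 + 10*k^2 + 8*k - 7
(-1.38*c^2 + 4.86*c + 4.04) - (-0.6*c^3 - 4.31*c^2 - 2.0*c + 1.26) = 0.6*c^3 + 2.93*c^2 + 6.86*c + 2.78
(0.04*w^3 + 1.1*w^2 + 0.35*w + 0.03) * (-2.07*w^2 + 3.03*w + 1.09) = -0.0828*w^5 - 2.1558*w^4 + 2.6521*w^3 + 2.1974*w^2 + 0.4724*w + 0.0327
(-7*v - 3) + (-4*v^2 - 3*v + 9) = -4*v^2 - 10*v + 6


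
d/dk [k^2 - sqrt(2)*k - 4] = 2*k - sqrt(2)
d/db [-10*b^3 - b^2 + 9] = 2*b*(-15*b - 1)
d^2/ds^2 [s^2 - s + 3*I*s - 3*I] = 2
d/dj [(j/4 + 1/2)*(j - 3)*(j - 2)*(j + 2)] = j^3 - 3*j^2/4 - 5*j + 1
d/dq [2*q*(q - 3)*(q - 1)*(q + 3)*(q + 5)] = 10*q^4 + 32*q^3 - 84*q^2 - 144*q + 90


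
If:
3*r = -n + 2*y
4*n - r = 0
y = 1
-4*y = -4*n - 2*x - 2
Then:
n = 2/13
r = 8/13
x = 9/13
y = 1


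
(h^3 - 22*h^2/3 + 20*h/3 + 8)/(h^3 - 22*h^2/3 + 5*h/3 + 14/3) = (h^2 - 8*h + 12)/(h^2 - 8*h + 7)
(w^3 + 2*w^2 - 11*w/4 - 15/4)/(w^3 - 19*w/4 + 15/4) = (w + 1)/(w - 1)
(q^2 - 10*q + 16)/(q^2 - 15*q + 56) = (q - 2)/(q - 7)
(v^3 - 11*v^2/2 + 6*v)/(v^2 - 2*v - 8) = v*(2*v - 3)/(2*(v + 2))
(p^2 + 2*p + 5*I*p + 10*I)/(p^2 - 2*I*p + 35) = (p + 2)/(p - 7*I)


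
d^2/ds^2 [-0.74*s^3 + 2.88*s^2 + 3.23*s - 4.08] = 5.76 - 4.44*s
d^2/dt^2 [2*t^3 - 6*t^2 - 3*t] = 12*t - 12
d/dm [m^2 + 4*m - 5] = 2*m + 4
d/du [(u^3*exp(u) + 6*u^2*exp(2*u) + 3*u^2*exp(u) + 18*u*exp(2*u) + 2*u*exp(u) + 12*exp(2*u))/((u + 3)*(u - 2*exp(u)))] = ((u + 3)*(u - 2*exp(u))*(u^3 + 12*u^2*exp(u) + 6*u^2 + 48*u*exp(u) + 8*u + 42*exp(u) + 2) + (u + 3)*(2*exp(u) - 1)*(u^3 + 6*u^2*exp(u) + 3*u^2 + 18*u*exp(u) + 2*u + 12*exp(u)) - (u - 2*exp(u))*(u^3 + 6*u^2*exp(u) + 3*u^2 + 18*u*exp(u) + 2*u + 12*exp(u)))*exp(u)/((u + 3)^2*(u - 2*exp(u))^2)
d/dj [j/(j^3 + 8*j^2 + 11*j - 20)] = (j^3 + 8*j^2 - j*(3*j^2 + 16*j + 11) + 11*j - 20)/(j^3 + 8*j^2 + 11*j - 20)^2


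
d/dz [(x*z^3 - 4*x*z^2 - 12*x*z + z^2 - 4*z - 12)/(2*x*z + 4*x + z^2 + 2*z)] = (4*x^2*z - 12*x^2 + x*z^2 + 2*x + 6)/(4*x^2 + 4*x*z + z^2)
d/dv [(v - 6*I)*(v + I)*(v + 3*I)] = 3*v^2 - 4*I*v + 21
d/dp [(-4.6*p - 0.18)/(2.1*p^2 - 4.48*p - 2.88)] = (9.66*p^2 + 0.756*p + 12.4416)/(4.41*p^4 - 18.816*p^3 + 7.9744*p^2 + 25.8048*p + 8.2944)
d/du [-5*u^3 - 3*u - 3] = -15*u^2 - 3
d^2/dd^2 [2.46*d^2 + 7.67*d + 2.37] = 4.92000000000000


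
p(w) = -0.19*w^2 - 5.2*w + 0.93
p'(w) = -0.38*w - 5.2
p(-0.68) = 4.38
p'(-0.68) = -4.94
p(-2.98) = 14.74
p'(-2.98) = -4.07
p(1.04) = -4.68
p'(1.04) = -5.60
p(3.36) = -18.69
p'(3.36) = -6.48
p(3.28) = -18.17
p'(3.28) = -6.45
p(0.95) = -4.18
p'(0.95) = -5.56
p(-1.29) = 7.32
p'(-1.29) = -4.71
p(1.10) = -5.02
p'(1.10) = -5.62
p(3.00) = -16.38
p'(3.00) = -6.34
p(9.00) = -61.26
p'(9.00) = -8.62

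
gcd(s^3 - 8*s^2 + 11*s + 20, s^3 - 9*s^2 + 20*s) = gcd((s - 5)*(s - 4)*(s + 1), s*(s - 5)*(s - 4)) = s^2 - 9*s + 20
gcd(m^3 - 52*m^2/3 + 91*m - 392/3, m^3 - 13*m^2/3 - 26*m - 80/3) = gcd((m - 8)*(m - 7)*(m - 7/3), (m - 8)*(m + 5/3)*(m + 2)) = m - 8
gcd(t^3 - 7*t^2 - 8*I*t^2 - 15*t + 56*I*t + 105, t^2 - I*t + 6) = t - 3*I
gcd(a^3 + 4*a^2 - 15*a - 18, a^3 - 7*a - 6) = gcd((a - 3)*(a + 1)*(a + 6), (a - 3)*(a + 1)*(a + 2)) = a^2 - 2*a - 3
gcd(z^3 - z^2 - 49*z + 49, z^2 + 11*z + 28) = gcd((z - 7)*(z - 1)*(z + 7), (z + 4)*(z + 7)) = z + 7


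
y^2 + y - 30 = (y - 5)*(y + 6)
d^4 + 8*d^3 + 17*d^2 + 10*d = d*(d + 1)*(d + 2)*(d + 5)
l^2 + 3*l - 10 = (l - 2)*(l + 5)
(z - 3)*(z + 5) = z^2 + 2*z - 15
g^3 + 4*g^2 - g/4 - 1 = (g - 1/2)*(g + 1/2)*(g + 4)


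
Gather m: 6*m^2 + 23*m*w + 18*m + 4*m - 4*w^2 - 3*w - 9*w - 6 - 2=6*m^2 + m*(23*w + 22) - 4*w^2 - 12*w - 8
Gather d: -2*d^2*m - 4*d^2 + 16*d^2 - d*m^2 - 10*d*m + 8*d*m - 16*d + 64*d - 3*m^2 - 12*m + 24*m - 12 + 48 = d^2*(12 - 2*m) + d*(-m^2 - 2*m + 48) - 3*m^2 + 12*m + 36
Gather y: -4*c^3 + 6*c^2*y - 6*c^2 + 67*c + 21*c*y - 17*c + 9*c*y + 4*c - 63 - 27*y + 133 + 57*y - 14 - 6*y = -4*c^3 - 6*c^2 + 54*c + y*(6*c^2 + 30*c + 24) + 56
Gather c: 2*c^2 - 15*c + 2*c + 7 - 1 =2*c^2 - 13*c + 6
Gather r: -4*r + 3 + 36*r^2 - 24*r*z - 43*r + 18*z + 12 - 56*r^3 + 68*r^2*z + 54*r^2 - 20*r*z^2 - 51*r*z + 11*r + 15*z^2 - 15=-56*r^3 + r^2*(68*z + 90) + r*(-20*z^2 - 75*z - 36) + 15*z^2 + 18*z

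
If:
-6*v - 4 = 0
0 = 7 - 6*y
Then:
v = -2/3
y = 7/6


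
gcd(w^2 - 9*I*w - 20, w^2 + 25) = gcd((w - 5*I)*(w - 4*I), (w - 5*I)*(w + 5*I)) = w - 5*I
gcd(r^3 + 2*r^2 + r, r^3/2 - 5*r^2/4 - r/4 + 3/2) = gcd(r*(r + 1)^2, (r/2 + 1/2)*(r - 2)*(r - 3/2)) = r + 1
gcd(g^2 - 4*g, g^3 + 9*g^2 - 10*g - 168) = g - 4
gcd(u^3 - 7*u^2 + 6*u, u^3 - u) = u^2 - u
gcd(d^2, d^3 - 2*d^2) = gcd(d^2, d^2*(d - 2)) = d^2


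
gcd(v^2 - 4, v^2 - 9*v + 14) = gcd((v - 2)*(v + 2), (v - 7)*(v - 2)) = v - 2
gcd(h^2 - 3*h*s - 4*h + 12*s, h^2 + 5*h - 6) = 1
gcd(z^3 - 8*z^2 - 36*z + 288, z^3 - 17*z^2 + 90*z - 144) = z^2 - 14*z + 48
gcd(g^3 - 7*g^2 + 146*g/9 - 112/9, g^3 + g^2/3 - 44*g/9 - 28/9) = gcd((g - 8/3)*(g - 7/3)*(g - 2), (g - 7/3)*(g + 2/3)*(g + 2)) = g - 7/3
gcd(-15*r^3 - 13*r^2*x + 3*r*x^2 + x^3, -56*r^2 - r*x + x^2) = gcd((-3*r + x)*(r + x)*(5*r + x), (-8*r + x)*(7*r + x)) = 1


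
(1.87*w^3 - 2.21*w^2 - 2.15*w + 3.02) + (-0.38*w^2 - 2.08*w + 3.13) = 1.87*w^3 - 2.59*w^2 - 4.23*w + 6.15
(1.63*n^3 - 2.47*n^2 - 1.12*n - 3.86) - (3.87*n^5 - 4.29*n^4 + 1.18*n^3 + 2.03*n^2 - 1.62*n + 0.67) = -3.87*n^5 + 4.29*n^4 + 0.45*n^3 - 4.5*n^2 + 0.5*n - 4.53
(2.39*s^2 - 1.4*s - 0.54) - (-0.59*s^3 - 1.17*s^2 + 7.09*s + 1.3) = 0.59*s^3 + 3.56*s^2 - 8.49*s - 1.84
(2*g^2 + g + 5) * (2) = 4*g^2 + 2*g + 10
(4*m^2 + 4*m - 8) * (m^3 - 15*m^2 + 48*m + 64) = 4*m^5 - 56*m^4 + 124*m^3 + 568*m^2 - 128*m - 512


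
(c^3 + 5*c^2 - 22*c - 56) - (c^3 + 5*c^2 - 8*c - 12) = -14*c - 44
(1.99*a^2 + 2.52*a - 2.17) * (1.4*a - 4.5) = 2.786*a^3 - 5.427*a^2 - 14.378*a + 9.765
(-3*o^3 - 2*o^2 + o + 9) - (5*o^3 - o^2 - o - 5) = -8*o^3 - o^2 + 2*o + 14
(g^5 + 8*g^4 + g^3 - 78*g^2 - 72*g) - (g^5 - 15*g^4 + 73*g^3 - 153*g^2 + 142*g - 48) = 23*g^4 - 72*g^3 + 75*g^2 - 214*g + 48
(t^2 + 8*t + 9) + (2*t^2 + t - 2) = 3*t^2 + 9*t + 7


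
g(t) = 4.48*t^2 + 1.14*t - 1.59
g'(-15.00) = -133.26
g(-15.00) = 989.31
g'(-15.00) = -133.26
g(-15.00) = 989.31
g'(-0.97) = -7.55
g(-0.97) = 1.52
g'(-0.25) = -1.10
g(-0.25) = -1.60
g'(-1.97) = -16.51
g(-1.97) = 13.55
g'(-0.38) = -2.26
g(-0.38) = -1.38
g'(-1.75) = -14.54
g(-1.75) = 10.14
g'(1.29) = 12.70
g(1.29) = 7.34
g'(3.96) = 36.62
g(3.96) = 73.18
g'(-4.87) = -42.50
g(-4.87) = 99.11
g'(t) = 8.96*t + 1.14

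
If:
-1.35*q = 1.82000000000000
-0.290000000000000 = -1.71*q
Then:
No Solution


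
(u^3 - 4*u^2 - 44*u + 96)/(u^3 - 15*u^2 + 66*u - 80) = (u + 6)/(u - 5)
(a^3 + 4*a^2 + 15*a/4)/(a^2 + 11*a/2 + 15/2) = a*(2*a + 3)/(2*(a + 3))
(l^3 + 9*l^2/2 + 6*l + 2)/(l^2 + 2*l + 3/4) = 2*(l^2 + 4*l + 4)/(2*l + 3)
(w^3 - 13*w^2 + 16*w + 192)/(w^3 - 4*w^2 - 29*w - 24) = (w - 8)/(w + 1)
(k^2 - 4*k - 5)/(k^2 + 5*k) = (k^2 - 4*k - 5)/(k*(k + 5))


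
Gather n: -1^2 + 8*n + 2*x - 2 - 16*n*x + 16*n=n*(24 - 16*x) + 2*x - 3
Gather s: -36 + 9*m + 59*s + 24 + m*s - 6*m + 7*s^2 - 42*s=3*m + 7*s^2 + s*(m + 17) - 12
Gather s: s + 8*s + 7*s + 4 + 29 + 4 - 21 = 16*s + 16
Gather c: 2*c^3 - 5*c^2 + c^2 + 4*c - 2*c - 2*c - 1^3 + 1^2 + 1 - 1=2*c^3 - 4*c^2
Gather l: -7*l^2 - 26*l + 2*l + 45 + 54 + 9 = -7*l^2 - 24*l + 108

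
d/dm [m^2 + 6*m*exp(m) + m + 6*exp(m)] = 6*m*exp(m) + 2*m + 12*exp(m) + 1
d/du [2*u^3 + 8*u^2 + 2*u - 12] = 6*u^2 + 16*u + 2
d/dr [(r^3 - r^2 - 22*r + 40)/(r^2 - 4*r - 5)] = (r^4 - 8*r^3 + 11*r^2 - 70*r + 270)/(r^4 - 8*r^3 + 6*r^2 + 40*r + 25)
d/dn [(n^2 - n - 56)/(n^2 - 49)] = 1/(n^2 - 14*n + 49)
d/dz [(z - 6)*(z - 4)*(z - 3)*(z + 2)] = 4*z^3 - 33*z^2 + 56*z + 36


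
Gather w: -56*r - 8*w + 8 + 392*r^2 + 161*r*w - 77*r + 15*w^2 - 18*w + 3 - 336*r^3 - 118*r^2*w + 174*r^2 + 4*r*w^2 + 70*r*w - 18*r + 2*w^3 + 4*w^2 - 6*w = -336*r^3 + 566*r^2 - 151*r + 2*w^3 + w^2*(4*r + 19) + w*(-118*r^2 + 231*r - 32) + 11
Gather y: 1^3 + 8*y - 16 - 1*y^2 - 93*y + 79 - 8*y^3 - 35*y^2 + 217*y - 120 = -8*y^3 - 36*y^2 + 132*y - 56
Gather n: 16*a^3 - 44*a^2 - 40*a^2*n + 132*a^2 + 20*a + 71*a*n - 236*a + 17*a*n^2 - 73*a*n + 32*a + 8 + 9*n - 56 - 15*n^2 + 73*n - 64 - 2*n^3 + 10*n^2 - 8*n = 16*a^3 + 88*a^2 - 184*a - 2*n^3 + n^2*(17*a - 5) + n*(-40*a^2 - 2*a + 74) - 112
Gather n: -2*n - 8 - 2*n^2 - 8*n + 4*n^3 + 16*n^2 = 4*n^3 + 14*n^2 - 10*n - 8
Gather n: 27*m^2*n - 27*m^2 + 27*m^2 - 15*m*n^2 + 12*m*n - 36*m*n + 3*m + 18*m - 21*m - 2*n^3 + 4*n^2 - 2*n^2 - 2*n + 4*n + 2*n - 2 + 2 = -2*n^3 + n^2*(2 - 15*m) + n*(27*m^2 - 24*m + 4)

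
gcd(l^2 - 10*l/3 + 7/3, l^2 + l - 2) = l - 1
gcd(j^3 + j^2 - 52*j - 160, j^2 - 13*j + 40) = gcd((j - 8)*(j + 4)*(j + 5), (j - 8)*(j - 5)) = j - 8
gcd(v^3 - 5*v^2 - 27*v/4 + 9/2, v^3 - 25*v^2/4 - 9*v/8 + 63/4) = v^2 - 9*v/2 - 9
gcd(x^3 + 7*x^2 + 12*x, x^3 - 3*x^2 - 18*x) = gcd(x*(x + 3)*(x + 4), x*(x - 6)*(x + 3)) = x^2 + 3*x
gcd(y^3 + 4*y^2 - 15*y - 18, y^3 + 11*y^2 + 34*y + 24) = y^2 + 7*y + 6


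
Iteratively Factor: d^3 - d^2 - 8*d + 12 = (d - 2)*(d^2 + d - 6) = (d - 2)^2*(d + 3)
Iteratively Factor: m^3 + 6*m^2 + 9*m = (m)*(m^2 + 6*m + 9) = m*(m + 3)*(m + 3)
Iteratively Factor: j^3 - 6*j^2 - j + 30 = (j + 2)*(j^2 - 8*j + 15) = (j - 3)*(j + 2)*(j - 5)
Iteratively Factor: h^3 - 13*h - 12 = (h - 4)*(h^2 + 4*h + 3) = (h - 4)*(h + 1)*(h + 3)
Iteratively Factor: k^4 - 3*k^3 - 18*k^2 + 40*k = (k)*(k^3 - 3*k^2 - 18*k + 40) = k*(k - 2)*(k^2 - k - 20) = k*(k - 5)*(k - 2)*(k + 4)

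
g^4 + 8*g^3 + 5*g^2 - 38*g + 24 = (g - 1)^2*(g + 4)*(g + 6)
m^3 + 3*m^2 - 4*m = m*(m - 1)*(m + 4)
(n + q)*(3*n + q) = 3*n^2 + 4*n*q + q^2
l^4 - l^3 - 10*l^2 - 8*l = l*(l - 4)*(l + 1)*(l + 2)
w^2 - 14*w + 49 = (w - 7)^2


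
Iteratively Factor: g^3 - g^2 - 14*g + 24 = (g - 3)*(g^2 + 2*g - 8) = (g - 3)*(g - 2)*(g + 4)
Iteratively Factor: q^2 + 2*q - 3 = (q - 1)*(q + 3)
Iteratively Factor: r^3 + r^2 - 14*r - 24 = (r - 4)*(r^2 + 5*r + 6) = (r - 4)*(r + 2)*(r + 3)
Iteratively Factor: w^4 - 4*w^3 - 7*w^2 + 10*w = (w)*(w^3 - 4*w^2 - 7*w + 10) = w*(w + 2)*(w^2 - 6*w + 5) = w*(w - 1)*(w + 2)*(w - 5)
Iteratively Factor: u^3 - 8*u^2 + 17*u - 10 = (u - 1)*(u^2 - 7*u + 10) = (u - 5)*(u - 1)*(u - 2)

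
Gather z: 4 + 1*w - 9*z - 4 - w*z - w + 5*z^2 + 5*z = 5*z^2 + z*(-w - 4)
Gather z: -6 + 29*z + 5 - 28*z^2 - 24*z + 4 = -28*z^2 + 5*z + 3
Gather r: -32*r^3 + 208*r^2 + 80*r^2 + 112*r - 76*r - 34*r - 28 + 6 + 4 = -32*r^3 + 288*r^2 + 2*r - 18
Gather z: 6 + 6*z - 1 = 6*z + 5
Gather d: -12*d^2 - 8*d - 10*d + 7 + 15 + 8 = -12*d^2 - 18*d + 30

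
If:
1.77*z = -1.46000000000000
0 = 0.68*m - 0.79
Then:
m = 1.16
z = -0.82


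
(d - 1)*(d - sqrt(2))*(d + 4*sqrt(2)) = d^3 - d^2 + 3*sqrt(2)*d^2 - 8*d - 3*sqrt(2)*d + 8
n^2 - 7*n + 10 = (n - 5)*(n - 2)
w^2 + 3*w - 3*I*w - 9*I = (w + 3)*(w - 3*I)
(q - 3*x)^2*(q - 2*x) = q^3 - 8*q^2*x + 21*q*x^2 - 18*x^3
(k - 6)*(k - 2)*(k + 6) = k^3 - 2*k^2 - 36*k + 72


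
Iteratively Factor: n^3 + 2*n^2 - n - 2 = (n + 1)*(n^2 + n - 2) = (n - 1)*(n + 1)*(n + 2)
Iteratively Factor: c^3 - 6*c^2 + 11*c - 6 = (c - 1)*(c^2 - 5*c + 6) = (c - 3)*(c - 1)*(c - 2)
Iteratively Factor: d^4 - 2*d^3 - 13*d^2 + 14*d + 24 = (d - 2)*(d^3 - 13*d - 12) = (d - 2)*(d + 1)*(d^2 - d - 12) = (d - 2)*(d + 1)*(d + 3)*(d - 4)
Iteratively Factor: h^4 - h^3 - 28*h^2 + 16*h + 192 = (h + 4)*(h^3 - 5*h^2 - 8*h + 48) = (h + 3)*(h + 4)*(h^2 - 8*h + 16) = (h - 4)*(h + 3)*(h + 4)*(h - 4)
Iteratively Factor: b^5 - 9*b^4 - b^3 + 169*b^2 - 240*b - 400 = (b - 5)*(b^4 - 4*b^3 - 21*b^2 + 64*b + 80) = (b - 5)^2*(b^3 + b^2 - 16*b - 16) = (b - 5)^2*(b - 4)*(b^2 + 5*b + 4) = (b - 5)^2*(b - 4)*(b + 1)*(b + 4)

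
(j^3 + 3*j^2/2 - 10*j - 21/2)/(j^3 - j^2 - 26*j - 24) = (2*j^2 + j - 21)/(2*(j^2 - 2*j - 24))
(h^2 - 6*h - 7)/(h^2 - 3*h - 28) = (h + 1)/(h + 4)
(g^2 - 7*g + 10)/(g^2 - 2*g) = (g - 5)/g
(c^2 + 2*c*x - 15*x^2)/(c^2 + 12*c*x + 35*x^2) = (c - 3*x)/(c + 7*x)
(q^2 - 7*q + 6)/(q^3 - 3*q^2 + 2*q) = (q - 6)/(q*(q - 2))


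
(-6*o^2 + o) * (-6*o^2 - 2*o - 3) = 36*o^4 + 6*o^3 + 16*o^2 - 3*o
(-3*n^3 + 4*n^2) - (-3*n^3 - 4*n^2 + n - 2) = 8*n^2 - n + 2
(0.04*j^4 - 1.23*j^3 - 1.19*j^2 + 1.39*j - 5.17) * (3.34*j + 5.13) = 0.1336*j^5 - 3.903*j^4 - 10.2845*j^3 - 1.4621*j^2 - 10.1371*j - 26.5221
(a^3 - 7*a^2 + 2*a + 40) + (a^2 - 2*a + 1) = a^3 - 6*a^2 + 41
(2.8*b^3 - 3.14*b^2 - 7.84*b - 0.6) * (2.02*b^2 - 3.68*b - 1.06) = 5.656*b^5 - 16.6468*b^4 - 7.2496*b^3 + 30.9676*b^2 + 10.5184*b + 0.636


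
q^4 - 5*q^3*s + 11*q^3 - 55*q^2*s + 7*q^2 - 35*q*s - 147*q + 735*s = (q - 3)*(q + 7)^2*(q - 5*s)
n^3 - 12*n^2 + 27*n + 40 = (n - 8)*(n - 5)*(n + 1)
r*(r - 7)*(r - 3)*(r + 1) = r^4 - 9*r^3 + 11*r^2 + 21*r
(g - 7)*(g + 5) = g^2 - 2*g - 35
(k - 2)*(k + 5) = k^2 + 3*k - 10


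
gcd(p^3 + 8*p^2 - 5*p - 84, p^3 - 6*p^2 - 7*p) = 1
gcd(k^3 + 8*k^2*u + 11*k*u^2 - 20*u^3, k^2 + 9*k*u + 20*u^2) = k^2 + 9*k*u + 20*u^2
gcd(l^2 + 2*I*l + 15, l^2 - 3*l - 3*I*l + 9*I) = l - 3*I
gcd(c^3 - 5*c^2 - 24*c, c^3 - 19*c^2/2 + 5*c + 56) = c - 8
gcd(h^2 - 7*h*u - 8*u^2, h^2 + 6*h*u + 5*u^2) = h + u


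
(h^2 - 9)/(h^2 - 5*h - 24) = (h - 3)/(h - 8)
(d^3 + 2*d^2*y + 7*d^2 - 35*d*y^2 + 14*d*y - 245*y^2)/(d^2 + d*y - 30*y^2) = (d^2 + 7*d*y + 7*d + 49*y)/(d + 6*y)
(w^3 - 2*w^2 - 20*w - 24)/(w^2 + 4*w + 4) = w - 6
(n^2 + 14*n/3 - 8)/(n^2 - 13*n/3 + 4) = (n + 6)/(n - 3)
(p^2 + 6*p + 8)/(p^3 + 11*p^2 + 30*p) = (p^2 + 6*p + 8)/(p*(p^2 + 11*p + 30))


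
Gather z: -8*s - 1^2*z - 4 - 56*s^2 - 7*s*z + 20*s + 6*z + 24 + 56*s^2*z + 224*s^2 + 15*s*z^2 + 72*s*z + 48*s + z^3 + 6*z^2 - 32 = 168*s^2 + 60*s + z^3 + z^2*(15*s + 6) + z*(56*s^2 + 65*s + 5) - 12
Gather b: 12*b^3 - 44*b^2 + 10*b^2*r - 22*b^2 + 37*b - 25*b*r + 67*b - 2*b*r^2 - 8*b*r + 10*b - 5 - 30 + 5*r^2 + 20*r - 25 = 12*b^3 + b^2*(10*r - 66) + b*(-2*r^2 - 33*r + 114) + 5*r^2 + 20*r - 60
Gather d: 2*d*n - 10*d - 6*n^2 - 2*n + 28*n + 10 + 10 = d*(2*n - 10) - 6*n^2 + 26*n + 20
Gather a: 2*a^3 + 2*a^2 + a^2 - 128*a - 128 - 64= 2*a^3 + 3*a^2 - 128*a - 192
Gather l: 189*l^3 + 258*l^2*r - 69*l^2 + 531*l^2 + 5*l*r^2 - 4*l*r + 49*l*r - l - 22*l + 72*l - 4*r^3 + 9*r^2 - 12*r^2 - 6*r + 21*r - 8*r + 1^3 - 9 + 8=189*l^3 + l^2*(258*r + 462) + l*(5*r^2 + 45*r + 49) - 4*r^3 - 3*r^2 + 7*r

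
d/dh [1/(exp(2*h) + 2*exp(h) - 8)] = -2*(exp(h) + 1)*exp(h)/(exp(2*h) + 2*exp(h) - 8)^2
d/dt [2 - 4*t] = -4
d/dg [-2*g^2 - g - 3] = -4*g - 1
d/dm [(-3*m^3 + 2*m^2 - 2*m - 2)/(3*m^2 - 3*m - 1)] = (-9*m^4 + 18*m^3 + 9*m^2 + 8*m - 4)/(9*m^4 - 18*m^3 + 3*m^2 + 6*m + 1)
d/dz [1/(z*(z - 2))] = 2*(1 - z)/(z^2*(z^2 - 4*z + 4))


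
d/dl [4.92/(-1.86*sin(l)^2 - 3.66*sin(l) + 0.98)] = (18.3024*sin(l) + 18.0072)*cos(l)/(1.86*sin(l)^2 + 3.66*sin(l) - 0.98)^2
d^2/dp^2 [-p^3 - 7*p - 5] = -6*p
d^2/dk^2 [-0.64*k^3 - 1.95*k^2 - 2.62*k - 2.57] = -3.84*k - 3.9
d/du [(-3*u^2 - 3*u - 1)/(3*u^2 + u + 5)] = 2*(3*u^2 - 12*u - 7)/(9*u^4 + 6*u^3 + 31*u^2 + 10*u + 25)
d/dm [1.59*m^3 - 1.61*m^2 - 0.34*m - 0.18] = 4.77*m^2 - 3.22*m - 0.34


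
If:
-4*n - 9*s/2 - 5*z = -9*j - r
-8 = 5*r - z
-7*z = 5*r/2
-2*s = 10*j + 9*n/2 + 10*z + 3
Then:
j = 7*s/46 - 2192/12075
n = -18*s/23 - 1166/805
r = -112/75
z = 8/15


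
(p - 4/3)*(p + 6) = p^2 + 14*p/3 - 8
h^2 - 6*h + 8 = (h - 4)*(h - 2)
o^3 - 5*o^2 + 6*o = o*(o - 3)*(o - 2)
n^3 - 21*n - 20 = (n - 5)*(n + 1)*(n + 4)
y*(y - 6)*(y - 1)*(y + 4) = y^4 - 3*y^3 - 22*y^2 + 24*y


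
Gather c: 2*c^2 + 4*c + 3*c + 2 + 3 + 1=2*c^2 + 7*c + 6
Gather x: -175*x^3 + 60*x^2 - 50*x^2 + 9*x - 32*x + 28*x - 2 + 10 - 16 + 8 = -175*x^3 + 10*x^2 + 5*x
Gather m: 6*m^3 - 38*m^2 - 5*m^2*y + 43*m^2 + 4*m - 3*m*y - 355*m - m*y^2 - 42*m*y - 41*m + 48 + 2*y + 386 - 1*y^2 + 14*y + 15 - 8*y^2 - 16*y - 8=6*m^3 + m^2*(5 - 5*y) + m*(-y^2 - 45*y - 392) - 9*y^2 + 441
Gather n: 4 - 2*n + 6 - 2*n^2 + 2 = -2*n^2 - 2*n + 12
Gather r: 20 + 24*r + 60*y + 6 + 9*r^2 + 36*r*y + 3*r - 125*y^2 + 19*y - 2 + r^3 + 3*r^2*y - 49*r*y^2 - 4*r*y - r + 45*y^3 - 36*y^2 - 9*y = r^3 + r^2*(3*y + 9) + r*(-49*y^2 + 32*y + 26) + 45*y^3 - 161*y^2 + 70*y + 24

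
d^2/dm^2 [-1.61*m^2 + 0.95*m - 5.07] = -3.22000000000000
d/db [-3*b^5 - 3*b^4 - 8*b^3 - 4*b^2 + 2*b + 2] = -15*b^4 - 12*b^3 - 24*b^2 - 8*b + 2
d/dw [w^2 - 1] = 2*w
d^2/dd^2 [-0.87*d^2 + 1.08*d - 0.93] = -1.74000000000000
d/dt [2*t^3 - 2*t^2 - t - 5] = 6*t^2 - 4*t - 1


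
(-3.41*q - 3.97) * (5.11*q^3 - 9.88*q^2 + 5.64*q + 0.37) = -17.4251*q^4 + 13.4041*q^3 + 19.9912*q^2 - 23.6525*q - 1.4689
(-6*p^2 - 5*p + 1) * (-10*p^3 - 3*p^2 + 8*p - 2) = 60*p^5 + 68*p^4 - 43*p^3 - 31*p^2 + 18*p - 2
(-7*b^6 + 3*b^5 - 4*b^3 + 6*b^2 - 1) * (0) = 0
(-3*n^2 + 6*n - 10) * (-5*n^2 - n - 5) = 15*n^4 - 27*n^3 + 59*n^2 - 20*n + 50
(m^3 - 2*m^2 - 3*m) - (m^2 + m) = m^3 - 3*m^2 - 4*m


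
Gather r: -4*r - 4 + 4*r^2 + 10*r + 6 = 4*r^2 + 6*r + 2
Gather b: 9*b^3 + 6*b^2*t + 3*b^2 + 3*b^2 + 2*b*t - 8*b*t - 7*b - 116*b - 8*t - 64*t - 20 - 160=9*b^3 + b^2*(6*t + 6) + b*(-6*t - 123) - 72*t - 180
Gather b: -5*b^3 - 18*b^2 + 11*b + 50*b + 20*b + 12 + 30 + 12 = -5*b^3 - 18*b^2 + 81*b + 54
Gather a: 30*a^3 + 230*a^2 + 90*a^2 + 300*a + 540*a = 30*a^3 + 320*a^2 + 840*a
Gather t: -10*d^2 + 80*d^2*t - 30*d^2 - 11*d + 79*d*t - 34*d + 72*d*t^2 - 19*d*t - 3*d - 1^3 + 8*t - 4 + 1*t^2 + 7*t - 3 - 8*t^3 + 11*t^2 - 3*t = -40*d^2 - 48*d - 8*t^3 + t^2*(72*d + 12) + t*(80*d^2 + 60*d + 12) - 8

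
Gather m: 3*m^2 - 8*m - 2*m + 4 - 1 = 3*m^2 - 10*m + 3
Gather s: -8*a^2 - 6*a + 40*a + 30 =-8*a^2 + 34*a + 30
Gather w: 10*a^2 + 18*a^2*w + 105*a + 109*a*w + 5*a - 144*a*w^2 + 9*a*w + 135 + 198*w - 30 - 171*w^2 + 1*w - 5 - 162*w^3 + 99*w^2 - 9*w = 10*a^2 + 110*a - 162*w^3 + w^2*(-144*a - 72) + w*(18*a^2 + 118*a + 190) + 100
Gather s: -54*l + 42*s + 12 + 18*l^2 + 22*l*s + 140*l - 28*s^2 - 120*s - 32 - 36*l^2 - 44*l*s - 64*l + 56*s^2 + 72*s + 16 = -18*l^2 + 22*l + 28*s^2 + s*(-22*l - 6) - 4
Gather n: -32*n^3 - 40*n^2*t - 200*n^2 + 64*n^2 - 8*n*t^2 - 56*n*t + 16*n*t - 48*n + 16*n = -32*n^3 + n^2*(-40*t - 136) + n*(-8*t^2 - 40*t - 32)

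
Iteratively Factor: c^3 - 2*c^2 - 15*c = (c)*(c^2 - 2*c - 15) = c*(c - 5)*(c + 3)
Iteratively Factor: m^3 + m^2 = (m + 1)*(m^2) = m*(m + 1)*(m)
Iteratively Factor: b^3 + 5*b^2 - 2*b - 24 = (b - 2)*(b^2 + 7*b + 12) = (b - 2)*(b + 3)*(b + 4)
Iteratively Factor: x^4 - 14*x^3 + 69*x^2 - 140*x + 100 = (x - 5)*(x^3 - 9*x^2 + 24*x - 20) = (x - 5)*(x - 2)*(x^2 - 7*x + 10) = (x - 5)^2*(x - 2)*(x - 2)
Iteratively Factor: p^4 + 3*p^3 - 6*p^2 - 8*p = (p + 4)*(p^3 - p^2 - 2*p) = (p + 1)*(p + 4)*(p^2 - 2*p) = p*(p + 1)*(p + 4)*(p - 2)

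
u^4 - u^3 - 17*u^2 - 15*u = u*(u - 5)*(u + 1)*(u + 3)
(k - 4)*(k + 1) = k^2 - 3*k - 4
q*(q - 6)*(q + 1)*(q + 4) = q^4 - q^3 - 26*q^2 - 24*q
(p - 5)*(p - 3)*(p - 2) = p^3 - 10*p^2 + 31*p - 30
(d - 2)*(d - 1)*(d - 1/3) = d^3 - 10*d^2/3 + 3*d - 2/3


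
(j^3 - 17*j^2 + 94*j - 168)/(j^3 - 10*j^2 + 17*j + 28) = (j - 6)/(j + 1)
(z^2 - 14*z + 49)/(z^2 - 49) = (z - 7)/(z + 7)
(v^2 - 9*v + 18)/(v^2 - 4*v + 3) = (v - 6)/(v - 1)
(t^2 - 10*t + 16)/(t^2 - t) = (t^2 - 10*t + 16)/(t*(t - 1))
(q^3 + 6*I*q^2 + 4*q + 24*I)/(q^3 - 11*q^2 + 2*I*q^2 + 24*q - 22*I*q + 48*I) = (q^2 + 4*I*q + 12)/(q^2 - 11*q + 24)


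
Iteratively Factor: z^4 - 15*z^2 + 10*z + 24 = (z + 1)*(z^3 - z^2 - 14*z + 24) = (z + 1)*(z + 4)*(z^2 - 5*z + 6) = (z - 2)*(z + 1)*(z + 4)*(z - 3)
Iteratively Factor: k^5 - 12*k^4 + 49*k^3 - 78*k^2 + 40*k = (k - 4)*(k^4 - 8*k^3 + 17*k^2 - 10*k) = (k - 4)*(k - 2)*(k^3 - 6*k^2 + 5*k) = (k - 5)*(k - 4)*(k - 2)*(k^2 - k) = k*(k - 5)*(k - 4)*(k - 2)*(k - 1)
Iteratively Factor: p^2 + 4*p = (p)*(p + 4)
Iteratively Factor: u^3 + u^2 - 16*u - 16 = (u - 4)*(u^2 + 5*u + 4) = (u - 4)*(u + 4)*(u + 1)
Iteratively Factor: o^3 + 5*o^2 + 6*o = (o + 3)*(o^2 + 2*o) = o*(o + 3)*(o + 2)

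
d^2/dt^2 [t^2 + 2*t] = 2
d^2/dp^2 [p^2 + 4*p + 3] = 2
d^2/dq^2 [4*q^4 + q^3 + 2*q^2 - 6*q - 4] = 48*q^2 + 6*q + 4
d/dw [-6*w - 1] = -6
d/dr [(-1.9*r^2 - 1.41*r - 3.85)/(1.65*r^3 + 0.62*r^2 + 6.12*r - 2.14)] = (3.135*r^4 + 4.653*r^3 + 8.3037*r^2 + 12.906*r + 26.5794)/(2.7225*r^6 + 2.046*r^5 + 20.5804*r^4 + 0.5268*r^3 + 34.8008*r^2 - 26.1936*r + 4.5796)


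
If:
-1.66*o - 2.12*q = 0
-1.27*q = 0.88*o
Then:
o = 0.00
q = 0.00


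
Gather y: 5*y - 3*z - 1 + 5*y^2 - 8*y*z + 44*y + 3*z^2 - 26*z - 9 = 5*y^2 + y*(49 - 8*z) + 3*z^2 - 29*z - 10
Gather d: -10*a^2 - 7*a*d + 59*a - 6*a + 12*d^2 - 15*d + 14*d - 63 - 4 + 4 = -10*a^2 + 53*a + 12*d^2 + d*(-7*a - 1) - 63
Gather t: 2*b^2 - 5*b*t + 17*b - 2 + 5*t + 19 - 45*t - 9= 2*b^2 + 17*b + t*(-5*b - 40) + 8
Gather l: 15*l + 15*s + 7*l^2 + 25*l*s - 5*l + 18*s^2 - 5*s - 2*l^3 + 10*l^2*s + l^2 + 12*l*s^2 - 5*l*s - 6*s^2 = -2*l^3 + l^2*(10*s + 8) + l*(12*s^2 + 20*s + 10) + 12*s^2 + 10*s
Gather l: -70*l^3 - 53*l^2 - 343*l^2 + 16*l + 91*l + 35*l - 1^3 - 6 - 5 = -70*l^3 - 396*l^2 + 142*l - 12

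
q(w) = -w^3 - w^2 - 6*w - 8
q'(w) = -3*w^2 - 2*w - 6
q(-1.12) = -1.13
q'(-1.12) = -7.52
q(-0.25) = -6.55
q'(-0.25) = -5.69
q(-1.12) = -1.13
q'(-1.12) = -7.52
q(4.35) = -135.34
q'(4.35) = -71.47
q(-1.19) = -0.59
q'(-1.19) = -7.87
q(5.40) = -227.02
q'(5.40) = -104.28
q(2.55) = -46.38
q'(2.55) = -30.61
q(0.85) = -14.44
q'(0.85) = -9.87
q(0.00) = -8.00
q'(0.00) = -6.00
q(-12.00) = 1648.00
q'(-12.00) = -414.00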